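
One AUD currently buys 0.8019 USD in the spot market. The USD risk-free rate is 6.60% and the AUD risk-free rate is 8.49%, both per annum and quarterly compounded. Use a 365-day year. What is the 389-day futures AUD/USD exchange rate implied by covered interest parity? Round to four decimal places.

By covered interest parity, F = S · (1+r_USD/4)^(4T) / (1+r_AUD/4)^(4T)
= 0.8019 × 1.072257 / 1.093666 = 0.8019 × 0.980425
F = 0.7862 USD per AUD

0.7862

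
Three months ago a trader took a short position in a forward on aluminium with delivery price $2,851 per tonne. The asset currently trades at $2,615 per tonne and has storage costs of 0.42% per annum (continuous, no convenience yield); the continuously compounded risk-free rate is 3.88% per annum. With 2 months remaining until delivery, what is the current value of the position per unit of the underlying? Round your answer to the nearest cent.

Current fair forward for the remaining 2 months: F = S·e^((r + u)·T), (r + u) = 0.0388 + 0.0042 = 0.0430
F = 2615 · e^(0.0430 × 2/12) = 2615 × 1.00719241 = 2633.8082
Value of long forward = (F − K)·e^(−rT) = (2633.8082 − 2851) · e^(−0.0388·2/12)
= -217.1918 × 0.99355420 = -215.79
Short position value = −(long value) = $215.79

$215.79 per tonne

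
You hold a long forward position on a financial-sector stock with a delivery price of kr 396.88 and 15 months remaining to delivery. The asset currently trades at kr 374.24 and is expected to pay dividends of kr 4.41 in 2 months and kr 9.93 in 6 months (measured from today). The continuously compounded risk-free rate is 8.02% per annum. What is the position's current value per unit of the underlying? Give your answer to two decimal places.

kr 1.33

PV(remaining dividends) I = 4.41·e^(−0.0802·2/12) + 9.93·e^(−0.0802·6/12) = 13.8911
Current forward F = (S − I)·e^(rT) = (374.24 − 13.8911)·e^(0.0802·15/12) = 360.3489 × 1.105447 = 398.3466
Value (long) = (F − K)·e^(−rT) = (398.3466 − 396.88) × 0.904611 = 1.3267
Value = kr 1.33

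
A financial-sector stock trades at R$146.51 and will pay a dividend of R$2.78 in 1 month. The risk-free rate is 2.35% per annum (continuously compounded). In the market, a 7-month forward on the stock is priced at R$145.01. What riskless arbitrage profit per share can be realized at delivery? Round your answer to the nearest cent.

PV(dividends) I = 2.78·e^(−0.0235·1/12) = 2.7746
Fair forward F* = (S − I)·e^(rT) = (146.51 − 2.7746)·e^0.013708 = 143.7354 × 1.013802 = 145.7192
Market R$145.01 < fair 145.7192: forward underpriced → reverse cash-and-carry (short the stock, invest proceeds at r, pay the dividends, go long the forward).
Profit at T = |F_mkt − F*| = |145.01 − 145.7192| = R$0.71 per share

R$0.71 per share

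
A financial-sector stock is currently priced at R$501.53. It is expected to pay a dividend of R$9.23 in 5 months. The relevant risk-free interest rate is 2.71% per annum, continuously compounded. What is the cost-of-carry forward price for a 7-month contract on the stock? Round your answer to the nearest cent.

R$500.25

PV(dividends) I = 9.23·e^(−0.0271·5/12)
I = 9.1264
F = (S − I)·e^(rT) = (501.53 − 9.1264) · e^(0.0271·7/12)
= 492.4036 · e^0.015808 = 492.4036 × 1.015934 = R$500.25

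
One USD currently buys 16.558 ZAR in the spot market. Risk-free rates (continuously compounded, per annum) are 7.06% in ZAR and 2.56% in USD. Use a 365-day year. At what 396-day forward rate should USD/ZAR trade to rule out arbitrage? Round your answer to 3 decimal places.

F = S·e^((r_ZAR − r_USD)T) = 16.558 · e^((0.0706 − 0.0256) × 396/365)
= 16.558 · e^0.048822 = 16.558 × 1.050033
F = 17.386 ZAR per USD

17.386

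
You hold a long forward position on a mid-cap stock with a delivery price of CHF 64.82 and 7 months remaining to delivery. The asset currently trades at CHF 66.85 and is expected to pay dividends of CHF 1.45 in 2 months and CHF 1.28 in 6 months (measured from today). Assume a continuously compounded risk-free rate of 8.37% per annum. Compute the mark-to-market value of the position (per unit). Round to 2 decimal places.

PV(remaining dividends) I = 1.45·e^(−0.0837·2/12) + 1.28·e^(−0.0837·6/12) = 2.6575
Current forward F = (S − I)·e^(rT) = (66.85 − 2.6575)·e^(0.0837·7/12) = 64.1925 × 1.050037 = 67.4045
Value (long) = (F − K)·e^(−rT) = (67.4045 − 64.82) × 0.952348 = 2.4613
Value = CHF 2.46

CHF 2.46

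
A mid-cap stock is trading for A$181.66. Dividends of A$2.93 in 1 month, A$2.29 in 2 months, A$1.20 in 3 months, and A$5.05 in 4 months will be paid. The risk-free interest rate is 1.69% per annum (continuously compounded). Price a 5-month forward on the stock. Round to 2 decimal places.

A$171.44

PV(dividends) I = 2.93·e^(−0.0169·1/12) + 2.29·e^(−0.0169·2/12) + 1.20·e^(−0.0169·3/12) + 5.05·e^(−0.0169·4/12)
I = 2.9259 + 2.2836 + 1.1949 + 5.0216 = 11.4260
F = (S − I)·e^(rT) = (181.66 − 11.4260) · e^(0.0169·5/12)
= 170.2340 · e^0.007042 = 170.2340 × 1.007067 = A$171.44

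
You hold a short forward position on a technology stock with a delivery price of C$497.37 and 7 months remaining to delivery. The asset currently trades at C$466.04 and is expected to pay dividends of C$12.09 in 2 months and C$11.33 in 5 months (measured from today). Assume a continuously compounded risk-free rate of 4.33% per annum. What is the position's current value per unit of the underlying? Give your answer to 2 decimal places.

C$42.06

PV(remaining dividends) I = 12.09·e^(−0.0433·2/12) + 11.33·e^(−0.0433·5/12) = 23.1305
Current forward F = (S − I)·e^(rT) = (466.04 − 23.1305)·e^(0.0433·7/12) = 442.9095 × 1.025580 = 454.2391
Value (long) = (F − K)·e^(−rT) = (454.2391 − 497.37) × 0.975058 = -42.0551
Short position value = −(long value) = C$42.06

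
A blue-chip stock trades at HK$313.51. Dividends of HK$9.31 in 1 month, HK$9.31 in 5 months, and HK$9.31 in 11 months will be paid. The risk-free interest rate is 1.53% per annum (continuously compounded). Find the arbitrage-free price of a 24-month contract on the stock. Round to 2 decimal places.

HK$294.66

PV(dividends) I = 9.31·e^(−0.0153·1/12) + 9.31·e^(−0.0153·5/12) + 9.31·e^(−0.0153·11/12)
I = 9.2981 + 9.2508 + 9.1803 = 27.7292
F = (S − I)·e^(rT) = (313.51 − 27.7292) · e^(0.0153·24/12)
= 285.7808 · e^0.030600 = 285.7808 × 1.031073 = HK$294.66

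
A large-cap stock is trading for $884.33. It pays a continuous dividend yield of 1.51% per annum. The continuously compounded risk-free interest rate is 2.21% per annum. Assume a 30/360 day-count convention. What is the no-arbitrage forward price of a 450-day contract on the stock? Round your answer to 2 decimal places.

F = S·e^((r − q)T) = 884.33 · e^((0.0221 − 0.0151) × 450/360)
= 884.33 · e^0.008750 = 884.33 × 1.008788
F = $892.10

$892.10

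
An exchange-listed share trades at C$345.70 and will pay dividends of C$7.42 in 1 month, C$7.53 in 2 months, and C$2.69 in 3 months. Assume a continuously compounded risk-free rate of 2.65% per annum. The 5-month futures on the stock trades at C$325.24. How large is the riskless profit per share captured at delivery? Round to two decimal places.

C$6.53 per share

PV(dividends) I = 7.42·e^(−0.0265·1/12) + 7.53·e^(−0.0265·2/12) + 2.69·e^(−0.0265·3/12) = 17.5727
Fair futures F* = (S − I)·e^(rT) = (345.70 − 17.5727)·e^0.011042 = 328.1273 × 1.011103 = 331.7705
Market C$325.24 < fair 331.7705: forward underpriced → reverse cash-and-carry (short the stock, invest proceeds at r, pay the dividends, go long the forward).
Profit at T = |F_mkt − F*| = |325.24 − 331.7705| = C$6.53 per share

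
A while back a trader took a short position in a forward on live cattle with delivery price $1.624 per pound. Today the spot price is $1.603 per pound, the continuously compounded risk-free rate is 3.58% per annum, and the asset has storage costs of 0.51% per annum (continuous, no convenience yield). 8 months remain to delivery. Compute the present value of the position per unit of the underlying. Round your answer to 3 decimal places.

-$0.023 per pound

Current fair forward for the remaining 8 months: F = S·e^((r + u)·T), (r + u) = 0.0358 + 0.0051 = 0.0409
F = 1.603 · e^(0.0409 × 8/12) = 1.603 × 1.027642 = 1.6473
Value of long forward = (F − K)·e^(−rT) = (1.6473 − 1.624) · e^(−0.0358·8/12)
= 0.0233 × 0.976416 = 0.023
Short position value = −(long value) = -$0.023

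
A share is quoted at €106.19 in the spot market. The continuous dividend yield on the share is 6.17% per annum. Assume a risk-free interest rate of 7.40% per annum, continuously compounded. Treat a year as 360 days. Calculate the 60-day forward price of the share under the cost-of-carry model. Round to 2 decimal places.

F = S·e^((r − q)T) = 106.19 · e^((0.0740 − 0.0617) × 60/360)
= 106.19 · e^0.002050 = 106.19 × 1.002052
F = €106.41

€106.41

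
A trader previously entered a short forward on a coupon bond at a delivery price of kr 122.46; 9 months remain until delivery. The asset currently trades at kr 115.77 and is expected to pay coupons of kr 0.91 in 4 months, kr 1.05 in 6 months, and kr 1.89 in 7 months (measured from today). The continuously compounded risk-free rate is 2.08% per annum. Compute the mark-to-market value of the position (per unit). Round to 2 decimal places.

PV(remaining coupons) I = 0.91·e^(−0.0208·4/12) + 1.05·e^(−0.0208·6/12) + 1.89·e^(−0.0208·7/12) = 3.8101
Current forward F = (S − I)·e^(rT) = (115.77 − 3.8101)·e^(0.0208·9/12) = 111.9599 × 1.015722 = 113.7201
Value (long) = (F − K)·e^(−rT) = (113.7201 − 122.46) × 0.984521 = -8.6046
Short position value = −(long value) = kr 8.60

kr 8.60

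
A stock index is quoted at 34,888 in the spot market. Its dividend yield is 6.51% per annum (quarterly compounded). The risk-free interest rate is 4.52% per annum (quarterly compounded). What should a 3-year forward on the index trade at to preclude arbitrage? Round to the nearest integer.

32,893

F = S · (1+r/4)^(4T) / (1+q/4)^(4T)
= 34888 × 1.144353 / 1.213766 = 34888 × 0.942812
F = 32,893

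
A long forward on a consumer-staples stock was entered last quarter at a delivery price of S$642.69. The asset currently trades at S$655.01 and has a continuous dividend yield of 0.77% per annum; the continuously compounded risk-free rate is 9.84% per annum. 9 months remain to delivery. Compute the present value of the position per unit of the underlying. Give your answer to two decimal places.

S$54.27

Current fair forward for the remaining 9 months: F = S·e^((r − q)·T), (r − q) = 0.0984 − 0.0077 = 0.0907
F = 655.01 · e^(0.0907 × 9/12) = 655.01 × 1.070392 = 701.1175
Value of long forward = (F − K)·e^(−rT) = (701.1175 − 642.69) · e^(−0.0984·9/12)
= 58.4275 × 0.928857 = 54.27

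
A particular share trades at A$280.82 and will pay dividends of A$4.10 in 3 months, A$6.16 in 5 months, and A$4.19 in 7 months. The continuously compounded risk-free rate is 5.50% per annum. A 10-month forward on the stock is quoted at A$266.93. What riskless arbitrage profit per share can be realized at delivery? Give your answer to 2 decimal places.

A$12.28 per share

PV(dividends) I = 4.10·e^(−0.0550·3/12) + 6.16·e^(−0.0550·5/12) + 4.19·e^(−0.0550·7/12) = 14.1222
Fair forward F* = (S − I)·e^(rT) = (280.82 − 14.1222)·e^0.045833 = 266.6978 × 1.046900 = 279.2059
Market A$266.93 < fair 279.2059: forward underpriced → reverse cash-and-carry (short the stock, invest proceeds at r, pay the dividends, go long the forward).
Profit at T = |F_mkt − F*| = |266.93 − 279.2059| = A$12.28 per share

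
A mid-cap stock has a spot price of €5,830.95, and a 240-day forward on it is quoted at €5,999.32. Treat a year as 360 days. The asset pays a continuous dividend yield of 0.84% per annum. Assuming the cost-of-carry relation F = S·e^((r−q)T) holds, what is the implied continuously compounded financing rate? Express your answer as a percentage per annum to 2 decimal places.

5.11%

From F = S·e^((r−q)T): (r − q) = ln(F/S)/T
ln(5999.32/5830.95) = ln(1.028875) = 0.028466
(r − q) = 0.028466 / (240/360) = 0.042699
r = ln(F/S)/T + q = 0.042699 + 0.0084 = 0.051099
r = 5.11%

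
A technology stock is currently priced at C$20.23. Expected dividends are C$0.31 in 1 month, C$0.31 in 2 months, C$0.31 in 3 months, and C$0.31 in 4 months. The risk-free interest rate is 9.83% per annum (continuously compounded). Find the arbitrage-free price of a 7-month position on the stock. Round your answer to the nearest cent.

C$20.14

PV(dividends) I = 0.31·e^(−0.0983·1/12) + 0.31·e^(−0.0983·2/12) + 0.31·e^(−0.0983·3/12) + 0.31·e^(−0.0983·4/12)
I = 0.3075 + 0.3050 + 0.3025 + 0.3000 = 1.2150
F = (S − I)·e^(rT) = (20.23 − 1.2150) · e^(0.0983·7/12)
= 19.0150 · e^0.057342 = 19.0150 × 1.059018 = C$20.14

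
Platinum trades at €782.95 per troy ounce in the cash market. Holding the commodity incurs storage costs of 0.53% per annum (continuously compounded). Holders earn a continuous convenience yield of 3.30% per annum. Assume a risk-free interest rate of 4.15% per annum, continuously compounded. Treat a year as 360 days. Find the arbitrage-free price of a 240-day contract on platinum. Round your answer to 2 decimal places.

€790.19 per troy ounce

Net carry = r + u − y = 0.0415 + 0.0053 − 0.0330 = 0.0138
F = S·e^((r+u−y)T) = 782.95 · e^(0.0138 × 240/360) = 782.95 · e^0.009200
= 782.95 × 1.009242 = €790.19 per troy ounce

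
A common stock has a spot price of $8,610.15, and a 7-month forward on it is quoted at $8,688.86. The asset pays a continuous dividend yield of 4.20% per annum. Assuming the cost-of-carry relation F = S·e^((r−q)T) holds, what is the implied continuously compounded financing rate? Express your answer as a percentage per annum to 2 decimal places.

From F = S·e^((r−q)T): (r − q) = ln(F/S)/T
ln(8688.86/8610.15) = ln(1.009142) = 0.009100
(r − q) = 0.009100 / (7/12) = 0.015600
r = ln(F/S)/T + q = 0.015600 + 0.0420 = 0.057600
r = 5.76%

5.76%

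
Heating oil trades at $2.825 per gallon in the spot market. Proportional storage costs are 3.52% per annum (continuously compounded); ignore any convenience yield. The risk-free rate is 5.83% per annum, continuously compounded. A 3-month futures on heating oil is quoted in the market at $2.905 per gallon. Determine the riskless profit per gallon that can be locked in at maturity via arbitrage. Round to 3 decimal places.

Fair futures: F* = S·e^(carry·T), with carry = (r + u) = 0.0583 + 0.0352 = 0.0935
F* = 2.825 · e^(0.0935 × 3/12) = 2.825 · e^0.023375 = 2.825 × 1.023650 = $2.8918
Market $2.905 > fair $2.8918: forward overpriced → cash-and-carry (buy spot, short the forward).
At maturity, profit = |F_mkt − F*| = |2.905 − 2.8918| = $0.013 per gallon

$0.013 per gallon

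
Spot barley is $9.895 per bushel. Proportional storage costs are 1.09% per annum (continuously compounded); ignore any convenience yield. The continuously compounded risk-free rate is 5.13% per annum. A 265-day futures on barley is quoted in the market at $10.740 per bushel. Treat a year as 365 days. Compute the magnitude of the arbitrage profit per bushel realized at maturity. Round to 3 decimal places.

Fair futures: F* = S·e^(carry·T), with carry = (r + u) = 0.0513 + 0.0109 = 0.0622
F* = 9.895 · e^(0.0622 × 265/365) = 9.895 · e^0.045159 = 9.895 × 1.046194 = $10.3521
Market $10.740 > fair $10.3521: forward overpriced → cash-and-carry (buy spot, short the forward).
At maturity, profit = |F_mkt − F*| = |10.740 − 10.3521| = $0.388 per bushel

$0.388 per bushel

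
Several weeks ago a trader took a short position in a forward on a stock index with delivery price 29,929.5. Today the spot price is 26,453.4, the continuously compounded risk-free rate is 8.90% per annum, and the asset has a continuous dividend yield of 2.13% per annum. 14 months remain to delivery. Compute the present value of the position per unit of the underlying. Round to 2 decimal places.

Current fair forward for the remaining 14 months: F = S·e^((r − q)·T), (r − q) = 0.0890 − 0.0213 = 0.0677
F = 26453.4 · e^(0.0677 × 14/12) = 26453.4 × 1.08218629 = 28627.5068
Value of long forward = (F − K)·e^(−rT) = (28627.5068 − 29929.5) · e^(−0.0890·14/12)
= -1301.9932 × 0.90137551 = -1173.58
Short position value = −(long value) = 1173.58

1173.58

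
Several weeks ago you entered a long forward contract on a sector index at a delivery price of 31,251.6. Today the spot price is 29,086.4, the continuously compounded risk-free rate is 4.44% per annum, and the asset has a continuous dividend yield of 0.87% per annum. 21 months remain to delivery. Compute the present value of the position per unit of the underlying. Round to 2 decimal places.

-268.38

Current fair forward for the remaining 21 months: F = S·e^((r − q)·T), (r − q) = 0.0444 − 0.0087 = 0.0357
F = 29086.4 · e^(0.0357 × 21/12) = 29086.4 × 1.06446785 = 30961.5377
Value of long forward = (F − K)·e^(−rT) = (30961.5377 − 31251.6) · e^(−0.0444·21/12)
= -290.0623 × 0.92524196 = -268.38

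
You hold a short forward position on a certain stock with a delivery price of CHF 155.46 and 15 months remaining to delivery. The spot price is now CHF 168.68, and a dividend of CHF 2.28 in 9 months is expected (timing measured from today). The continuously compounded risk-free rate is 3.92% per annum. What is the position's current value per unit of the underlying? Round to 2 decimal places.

PV(remaining dividends) I = 2.28·e^(−0.0392·9/12) = 2.2139
Current forward F = (S − I)·e^(rT) = (168.68 − 2.2139)·e^(0.0392·15/12) = 166.4661 × 1.050220 = 174.8260
Value (long) = (F − K)·e^(−rT) = (174.8260 − 155.46) × 0.952181 = 18.4399
Short position value = −(long value) = -CHF 18.44

-CHF 18.44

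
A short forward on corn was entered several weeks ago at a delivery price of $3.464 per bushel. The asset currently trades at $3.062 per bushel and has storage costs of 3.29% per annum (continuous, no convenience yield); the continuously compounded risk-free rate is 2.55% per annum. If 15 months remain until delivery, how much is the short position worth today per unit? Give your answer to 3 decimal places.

Current fair forward for the remaining 15 months: F = S·e^((r + u)·T), (r + u) = 0.0255 + 0.0329 = 0.0584
F = 3.062 · e^(0.0584 × 15/12) = 3.062 × 1.075731 = 3.2939
Value of long forward = (F − K)·e^(−rT) = (3.2939 − 3.464) · e^(−0.0255·15/12)
= -0.1701 × 0.968628 = -0.165
Short position value = −(long value) = $0.165

$0.165 per bushel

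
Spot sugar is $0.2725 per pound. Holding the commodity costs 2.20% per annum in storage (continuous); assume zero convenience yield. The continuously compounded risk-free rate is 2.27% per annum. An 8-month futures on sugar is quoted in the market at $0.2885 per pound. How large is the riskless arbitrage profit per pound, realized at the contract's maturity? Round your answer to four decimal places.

Fair futures: F* = S·e^(carry·T), with carry = (r + u) = 0.0227 + 0.0220 = 0.0447
F* = 0.2725 · e^(0.0447 × 8/12) = 0.2725 · e^0.029800 = 0.2725 × 1.030248 = $0.2807
Market $0.2885 > fair $0.2807: forward overpriced → cash-and-carry (buy spot, short the forward).
At maturity, profit = |F_mkt − F*| = |0.2885 − 0.2807| = $0.0078 per pound

$0.0078 per pound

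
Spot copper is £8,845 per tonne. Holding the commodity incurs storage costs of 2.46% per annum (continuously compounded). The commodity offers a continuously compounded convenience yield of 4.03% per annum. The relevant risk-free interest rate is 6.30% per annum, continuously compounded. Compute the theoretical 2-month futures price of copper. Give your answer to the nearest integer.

£8,915 per tonne

Net carry = r + u − y = 0.0630 + 0.0246 − 0.0403 = 0.0473
F = S·e^((r+u−y)T) = 8845 · e^(0.0473 × 2/12) = 8845 · e^0.007883
= 8845 × 1.007914 = £8,915 per tonne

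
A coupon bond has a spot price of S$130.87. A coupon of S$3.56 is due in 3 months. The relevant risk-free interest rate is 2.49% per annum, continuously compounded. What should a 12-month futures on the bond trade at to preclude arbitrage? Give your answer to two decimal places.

PV(coupons) I = 3.56·e^(−0.0249·3/12)
I = 3.5379
F = (S − I)·e^(rT) = (130.87 − 3.5379) · e^(0.0249·12/12)
= 127.3321 · e^0.024900 = 127.3321 × 1.025213 = S$130.54

S$130.54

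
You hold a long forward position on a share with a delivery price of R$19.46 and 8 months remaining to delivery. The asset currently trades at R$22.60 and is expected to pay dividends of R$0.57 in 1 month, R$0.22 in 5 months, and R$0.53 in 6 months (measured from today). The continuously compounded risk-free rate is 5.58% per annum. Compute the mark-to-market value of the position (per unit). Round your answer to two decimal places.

PV(remaining dividends) I = 0.57·e^(−0.0558·1/12) + 0.22·e^(−0.0558·5/12) + 0.53·e^(−0.0558·6/12) = 1.2977
Current forward F = (S − I)·e^(rT) = (22.60 − 1.2977)·e^(0.0558·8/12) = 21.3023 × 1.037901 = 22.1097
Value (long) = (F − K)·e^(−rT) = (22.1097 − 19.46) × 0.963483 = 2.5529
Value = R$2.55

R$2.55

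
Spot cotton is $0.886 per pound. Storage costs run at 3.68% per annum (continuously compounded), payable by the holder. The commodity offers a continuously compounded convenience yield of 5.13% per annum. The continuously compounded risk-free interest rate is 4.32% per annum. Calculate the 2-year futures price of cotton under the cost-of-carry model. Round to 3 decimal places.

$0.938 per pound

Net carry = r + u − y = 0.0432 + 0.0368 − 0.0513 = 0.0287
F = S·e^((r+u−y)T) = 0.886 · e^(0.0287 × 2) = 0.886 · e^0.057400
= 0.886 × 1.059079 = $0.938 per pound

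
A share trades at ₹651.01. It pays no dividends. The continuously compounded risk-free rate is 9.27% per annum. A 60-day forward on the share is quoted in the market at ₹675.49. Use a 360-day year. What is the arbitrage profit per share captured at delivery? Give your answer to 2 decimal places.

₹14.34 per share

Fair forward: F* = S·e^(carry·T), with carry = r = 0.0927
F* = 651.01 · e^(0.0927 × 60/360) = 651.01 · e^0.015450 = 651.01 × 1.015570 = ₹661.1462
Market ₹675.49 > fair ₹661.1462: forward overpriced → cash-and-carry (buy spot, short the forward).
At maturity, profit = |F_mkt − F*| = |675.49 − 661.1462| = ₹14.34 per share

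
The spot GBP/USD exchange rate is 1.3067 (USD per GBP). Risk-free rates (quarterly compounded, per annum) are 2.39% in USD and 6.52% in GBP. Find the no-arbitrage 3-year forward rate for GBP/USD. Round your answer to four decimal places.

1.1560

By covered interest parity, F = S · (1+r_USD/4)^(4T) / (1+r_GBP/4)^(4T)
= 1.3067 × 1.074104 / 1.214124 = 1.3067 × 0.884674
F = 1.1560 USD per GBP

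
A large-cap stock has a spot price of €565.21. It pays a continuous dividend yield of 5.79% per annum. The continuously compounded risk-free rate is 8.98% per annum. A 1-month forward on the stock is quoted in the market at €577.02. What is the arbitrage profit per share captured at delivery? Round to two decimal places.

Fair forward: F* = S·e^(carry·T), with carry = (r − q) = 0.0898 − 0.0579 = 0.0319
F* = 565.21 · e^(0.0319 × 1/12) = 565.21 · e^0.002658 = 565.21 × 1.002662 = €566.7146
Market €577.02 > fair €566.7146: forward overpriced → cash-and-carry (buy spot, short the forward).
At maturity, profit = |F_mkt − F*| = |577.02 − 566.7146| = €10.31 per share

€10.31 per share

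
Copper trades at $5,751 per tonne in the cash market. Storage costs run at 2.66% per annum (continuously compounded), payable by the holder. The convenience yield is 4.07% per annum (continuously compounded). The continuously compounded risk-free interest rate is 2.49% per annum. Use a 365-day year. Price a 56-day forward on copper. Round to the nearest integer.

Net carry = r + u − y = 0.0249 + 0.0266 − 0.0407 = 0.0108
F = S·e^((r+u−y)T) = 5751 · e^(0.0108 × 56/365) = 5751 · e^0.001657
= 5751 × 1.001658 = $5,761 per tonne

$5,761 per tonne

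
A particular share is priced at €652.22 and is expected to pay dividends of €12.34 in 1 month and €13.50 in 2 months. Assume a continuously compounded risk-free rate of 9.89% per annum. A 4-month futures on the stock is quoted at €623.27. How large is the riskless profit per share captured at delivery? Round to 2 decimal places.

PV(dividends) I = 12.34·e^(−0.0989·1/12) + 13.50·e^(−0.0989·2/12) = 25.5180
Fair futures F* = (S − I)·e^(rT) = (652.22 − 25.5180)·e^0.032967 = 626.7020 × 1.033516 = 647.7065
Market €623.27 < fair 647.7065: forward underpriced → reverse cash-and-carry (short the stock, invest proceeds at r, pay the dividends, go long the forward).
Profit at T = |F_mkt − F*| = |623.27 − 647.7065| = €24.44 per share

€24.44 per share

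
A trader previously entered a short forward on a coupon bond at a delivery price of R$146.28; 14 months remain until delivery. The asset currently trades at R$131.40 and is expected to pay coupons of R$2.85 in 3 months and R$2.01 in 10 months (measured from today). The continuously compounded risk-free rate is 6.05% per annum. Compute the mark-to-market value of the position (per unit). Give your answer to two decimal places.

R$9.63

PV(remaining coupons) I = 2.85·e^(−0.0605·3/12) + 2.01·e^(−0.0605·10/12) = 4.7184
Current forward F = (S − I)·e^(rT) = (131.40 − 4.7184)·e^(0.0605·14/12) = 126.6816 × 1.073134 = 135.9463
Value (long) = (F − K)·e^(−rT) = (135.9463 − 146.28) × 0.931850 = -9.6295
Short position value = −(long value) = R$9.63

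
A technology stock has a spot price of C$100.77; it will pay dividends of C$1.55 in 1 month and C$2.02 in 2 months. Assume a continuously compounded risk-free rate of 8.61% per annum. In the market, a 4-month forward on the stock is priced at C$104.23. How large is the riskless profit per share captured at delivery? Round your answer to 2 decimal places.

PV(dividends) I = 1.55·e^(−0.0861·1/12) + 2.02·e^(−0.0861·2/12) = 3.5301
Fair forward F* = (S − I)·e^(rT) = (100.77 − 3.5301)·e^0.028700 = 97.2399 × 1.029116 = 100.0711
Market C$104.23 > fair 100.0711: forward overpriced → cash-and-carry (borrow at r, buy the stock and collect the dividends, short the forward).
Profit at T = |F_mkt − F*| = |104.23 − 100.0711| = C$4.16 per share

C$4.16 per share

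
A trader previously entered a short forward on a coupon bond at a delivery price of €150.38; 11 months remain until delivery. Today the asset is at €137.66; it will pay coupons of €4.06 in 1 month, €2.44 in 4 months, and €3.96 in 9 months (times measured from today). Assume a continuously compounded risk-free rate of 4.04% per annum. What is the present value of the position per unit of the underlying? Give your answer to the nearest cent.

PV(remaining coupons) I = 4.06·e^(−0.0404·1/12) + 2.44·e^(−0.0404·4/12) + 3.96·e^(−0.0404·9/12) = 10.2955
Current forward F = (S − I)·e^(rT) = (137.66 − 10.2955)·e^(0.0404·11/12) = 127.3645 × 1.037728 = 132.1697
Value (long) = (F − K)·e^(−rT) = (132.1697 − 150.38) × 0.963644 = -17.5482
Short position value = −(long value) = €17.55

€17.55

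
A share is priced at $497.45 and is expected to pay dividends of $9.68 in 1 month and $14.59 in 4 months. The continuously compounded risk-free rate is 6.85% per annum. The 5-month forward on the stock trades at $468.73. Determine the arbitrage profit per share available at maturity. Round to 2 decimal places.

PV(dividends) I = 9.68·e^(−0.0685·1/12) + 14.59·e^(−0.0685·4/12) = 23.8855
Fair forward F* = (S − I)·e^(rT) = (497.45 − 23.8855)·e^0.028542 = 473.5645 × 1.028953 = 487.2756
Market $468.73 < fair 487.2756: forward underpriced → reverse cash-and-carry (short the stock, invest proceeds at r, pay the dividends, go long the forward).
Profit at T = |F_mkt − F*| = |468.73 − 487.2756| = $18.55 per share

$18.55 per share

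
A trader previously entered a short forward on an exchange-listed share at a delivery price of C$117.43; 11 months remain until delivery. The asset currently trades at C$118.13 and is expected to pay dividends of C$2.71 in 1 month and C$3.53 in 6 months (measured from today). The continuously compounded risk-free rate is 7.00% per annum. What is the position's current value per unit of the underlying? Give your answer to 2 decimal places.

-C$1.90

PV(remaining dividends) I = 2.71·e^(−0.0700·1/12) + 3.53·e^(−0.0700·6/12) = 6.1028
Current forward F = (S − I)·e^(rT) = (118.13 − 6.1028)·e^(0.0700·11/12) = 112.0272 × 1.066270 = 119.4512
Value (long) = (F − K)·e^(−rT) = (119.4512 − 117.43) × 0.937849 = 1.8956
Short position value = −(long value) = -C$1.90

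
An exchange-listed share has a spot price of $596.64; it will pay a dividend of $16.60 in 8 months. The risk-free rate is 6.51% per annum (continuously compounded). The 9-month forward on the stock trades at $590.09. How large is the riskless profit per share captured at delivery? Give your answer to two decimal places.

$19.71 per share

PV(dividends) I = 16.60·e^(−0.0651·8/12) = 15.8950
Fair forward F* = (S − I)·e^(rT) = (596.64 − 15.8950)·e^0.048825 = 580.7450 × 1.050037 = 609.8037
Market $590.09 < fair 609.8037: forward underpriced → reverse cash-and-carry (short the stock, invest proceeds at r, pay the dividends, go long the forward).
Profit at T = |F_mkt − F*| = |590.09 − 609.8037| = $19.71 per share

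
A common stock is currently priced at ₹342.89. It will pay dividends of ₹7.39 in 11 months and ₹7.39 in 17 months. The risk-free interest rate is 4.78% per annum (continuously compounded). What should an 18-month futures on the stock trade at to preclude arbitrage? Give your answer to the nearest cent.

₹353.36

PV(dividends) I = 7.39·e^(−0.0478·11/12) + 7.39·e^(−0.0478·17/12)
I = 7.0732 + 6.9061 = 13.9793
F = (S − I)·e^(rT) = (342.89 − 13.9793) · e^(0.0478·18/12)
= 328.9107 · e^0.071700 = 328.9107 × 1.074333 = ₹353.36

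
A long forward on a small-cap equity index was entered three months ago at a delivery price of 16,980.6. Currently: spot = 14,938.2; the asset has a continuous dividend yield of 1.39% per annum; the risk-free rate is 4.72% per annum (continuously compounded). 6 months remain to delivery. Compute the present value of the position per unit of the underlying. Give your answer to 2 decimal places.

-1749.81

Current fair forward for the remaining 6 months: F = S·e^((r − q)·T), (r − q) = 0.0472 − 0.0139 = 0.0333
F = 14938.2 · e^(0.0333 × 6/12) = 14938.2 × 1.01678938 = 15189.0031
Value of long forward = (F − K)·e^(−rT) = (15189.0031 − 16980.6) · e^(−0.0472·6/12)
= -1791.5969 × 0.97667630 = -1749.81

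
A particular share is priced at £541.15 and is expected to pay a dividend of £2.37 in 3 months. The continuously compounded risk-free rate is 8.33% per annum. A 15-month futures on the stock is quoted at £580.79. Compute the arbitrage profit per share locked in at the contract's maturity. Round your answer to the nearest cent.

£17.17 per share

PV(dividends) I = 2.37·e^(−0.0833·3/12) = 2.3212
Fair futures F* = (S − I)·e^(rT) = (541.15 − 2.3212)·e^0.104125 = 538.8288 × 1.109739 = 597.9593
Market £580.79 < fair 597.9593: forward underpriced → reverse cash-and-carry (short the stock, invest proceeds at r, pay the dividends, go long the forward).
Profit at T = |F_mkt − F*| = |580.79 − 597.9593| = £17.17 per share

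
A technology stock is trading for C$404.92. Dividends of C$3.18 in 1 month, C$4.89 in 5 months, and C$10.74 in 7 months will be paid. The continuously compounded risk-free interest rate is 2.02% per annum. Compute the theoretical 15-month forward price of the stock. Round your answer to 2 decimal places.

PV(dividends) I = 3.18·e^(−0.0202·1/12) + 4.89·e^(−0.0202·5/12) + 10.74·e^(−0.0202·7/12)
I = 3.1747 + 4.8490 + 10.6142 = 18.6379
F = (S − I)·e^(rT) = (404.92 − 18.6379) · e^(0.0202·15/12)
= 386.2821 · e^0.025250 = 386.2821 × 1.025571 = C$396.16

C$396.16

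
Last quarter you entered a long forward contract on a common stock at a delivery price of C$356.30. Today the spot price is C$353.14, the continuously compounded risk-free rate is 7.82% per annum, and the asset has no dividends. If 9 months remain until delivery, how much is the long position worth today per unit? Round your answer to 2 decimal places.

Current fair forward for the remaining 9 months: F = S·e^(r·T), r = 0.0782
F = 353.14 · e^(0.0782 × 9/12) = 353.14 × 1.060404 = 374.4711
Value of long forward = (F − K)·e^(−rT) = (374.4711 − 356.30) · e^(−0.0782·9/12)
= 18.1711 × 0.943037 = 17.14

C$17.14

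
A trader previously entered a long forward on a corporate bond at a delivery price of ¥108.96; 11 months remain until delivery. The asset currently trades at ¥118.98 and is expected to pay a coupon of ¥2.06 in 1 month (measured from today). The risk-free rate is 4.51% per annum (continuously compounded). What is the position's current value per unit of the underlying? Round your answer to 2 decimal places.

PV(remaining coupons) I = 2.06·e^(−0.0451·1/12) = 2.0523
Current forward F = (S − I)·e^(rT) = (118.98 − 2.0523)·e^(0.0451·11/12) = 116.9277 × 1.042208 = 121.8630
Value (long) = (F − K)·e^(−rT) = (121.8630 − 108.96) × 0.959501 = 12.3804
Value = ¥12.38

¥12.38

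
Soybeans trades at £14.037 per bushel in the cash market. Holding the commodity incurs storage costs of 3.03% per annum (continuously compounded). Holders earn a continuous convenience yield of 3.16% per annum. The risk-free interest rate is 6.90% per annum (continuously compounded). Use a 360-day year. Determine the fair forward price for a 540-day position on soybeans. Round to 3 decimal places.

Net carry = r + u − y = 0.0690 + 0.0303 − 0.0316 = 0.0677
F = S·e^((r+u−y)T) = 14.037 · e^(0.0677 × 540/360) = 14.037 · e^0.101550
= 14.037 × 1.106885 = £15.537 per bushel

£15.537 per bushel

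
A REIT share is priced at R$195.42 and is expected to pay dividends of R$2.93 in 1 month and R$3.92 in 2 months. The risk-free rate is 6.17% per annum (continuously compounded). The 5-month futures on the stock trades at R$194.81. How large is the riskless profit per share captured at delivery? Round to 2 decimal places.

R$1.27 per share

PV(dividends) I = 2.93·e^(−0.0617·1/12) + 3.92·e^(−0.0617·2/12) = 6.7949
Fair futures F* = (S − I)·e^(rT) = (195.42 − 6.7949)·e^0.025708 = 188.6251 × 1.026041 = 193.5371
Market R$194.81 > fair 193.5371: forward overpriced → cash-and-carry (borrow at r, buy the stock and collect the dividends, short the forward).
Profit at T = |F_mkt − F*| = |194.81 − 193.5371| = R$1.27 per share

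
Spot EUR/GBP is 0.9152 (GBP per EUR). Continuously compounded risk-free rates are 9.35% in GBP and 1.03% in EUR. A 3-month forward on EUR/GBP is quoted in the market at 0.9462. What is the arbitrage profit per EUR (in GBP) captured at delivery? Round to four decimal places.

0.0118 per EUR (in GBP)

Fair forward: F* = S·e^(carry·T), with carry = (r_GBP − r_EUR) = 0.0935 − 0.0103 = 0.0832
F* = 0.9152 · e^(0.0832 × 3/12) = 0.9152 · e^0.020800 = 0.9152 × 1.021018 = 0.9344
Market 0.9462 > fair 0.9344: forward overpriced → cash-and-carry (buy spot, short the forward).
At maturity, profit = |F_mkt − F*| = |0.9462 − 0.9344| = 0.0118 per EUR (in GBP)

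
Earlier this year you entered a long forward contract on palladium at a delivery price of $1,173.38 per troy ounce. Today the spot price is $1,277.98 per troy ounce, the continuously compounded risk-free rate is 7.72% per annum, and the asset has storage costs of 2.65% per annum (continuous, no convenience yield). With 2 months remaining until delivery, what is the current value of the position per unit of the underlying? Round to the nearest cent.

$125.26 per troy ounce

Current fair forward for the remaining 2 months: F = S·e^((r + u)·T), (r + u) = 0.0772 + 0.0265 = 0.1037
F = 1277.98 · e^(0.1037 × 2/12) = 1277.98 × 1.01743355 = 1300.2597
Value of long forward = (F − K)·e^(−rT) = (1300.2597 − 1173.38) · e^(−0.0772·2/12)
= 126.8797 × 0.98721576 = 125.26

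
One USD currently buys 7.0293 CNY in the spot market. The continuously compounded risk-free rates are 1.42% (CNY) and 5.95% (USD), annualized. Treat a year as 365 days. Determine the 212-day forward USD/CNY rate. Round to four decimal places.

F = S·e^((r_CNY − r_USD)T) = 7.0293 · e^((0.0142 − 0.0595) × 212/365)
= 7.0293 · e^-0.026311 = 7.0293 × 0.974032
F = 6.8468 CNY per USD

6.8468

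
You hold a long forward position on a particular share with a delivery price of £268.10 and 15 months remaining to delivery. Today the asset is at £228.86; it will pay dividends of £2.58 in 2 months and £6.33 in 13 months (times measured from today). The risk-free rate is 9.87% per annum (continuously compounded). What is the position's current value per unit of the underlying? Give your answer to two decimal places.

-£16.35

PV(remaining dividends) I = 2.58·e^(−0.0987·2/12) + 6.33·e^(−0.0987·13/12) = 8.2260
Current forward F = (S − I)·e^(rT) = (228.86 − 8.2260)·e^(0.0987·15/12) = 220.6340 × 1.131309 = 249.6052
Value (long) = (F − K)·e^(−rT) = (249.6052 − 268.10) × 0.883932 = -16.3481
Value = -£16.35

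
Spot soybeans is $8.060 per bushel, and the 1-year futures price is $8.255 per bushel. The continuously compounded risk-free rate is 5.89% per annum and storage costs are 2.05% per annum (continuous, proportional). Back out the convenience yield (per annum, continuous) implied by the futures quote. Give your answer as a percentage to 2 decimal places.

F = S·e^((r+u−y)T) ⇒ (r+u−y) = ln(F/S)/T
ln(8.255/8.060) = 0.023906; /T ⇒ 0.023906
y = r + u − ln(F/S)/T = 0.0589 + 0.0205 − 0.023906 = 0.055494
y = 5.55%

5.55%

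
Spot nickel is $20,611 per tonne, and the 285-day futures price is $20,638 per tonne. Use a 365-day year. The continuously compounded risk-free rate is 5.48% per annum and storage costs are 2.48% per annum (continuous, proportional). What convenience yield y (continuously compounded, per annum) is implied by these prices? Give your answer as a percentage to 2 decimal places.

7.79%

F = S·e^((r+u−y)T) ⇒ (r+u−y) = ln(F/S)/T
ln(20638/20611) = 0.001309; /T ⇒ 0.001676
y = r + u − ln(F/S)/T = 0.0548 + 0.0248 − 0.001676 = 0.077924
y = 7.79%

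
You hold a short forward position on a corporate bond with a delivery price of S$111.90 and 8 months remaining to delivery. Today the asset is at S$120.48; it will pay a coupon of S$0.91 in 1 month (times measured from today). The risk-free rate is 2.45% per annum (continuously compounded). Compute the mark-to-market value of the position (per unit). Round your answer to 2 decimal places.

PV(remaining coupons) I = 0.91·e^(−0.0245·1/12) = 0.9081
Current forward F = (S − I)·e^(rT) = (120.48 − 0.9081)·e^(0.0245·8/12) = 119.5719 × 1.016467 = 121.5409
Value (long) = (F − K)·e^(−rT) = (121.5409 − 111.90) × 0.983799 = 9.4847
Short position value = −(long value) = -S$9.48

-S$9.48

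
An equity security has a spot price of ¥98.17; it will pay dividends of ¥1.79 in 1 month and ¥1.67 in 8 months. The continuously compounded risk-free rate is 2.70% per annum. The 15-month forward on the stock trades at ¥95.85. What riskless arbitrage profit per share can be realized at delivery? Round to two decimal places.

PV(dividends) I = 1.79·e^(−0.0270·1/12) + 1.67·e^(−0.0270·8/12) = 3.4262
Fair forward F* = (S − I)·e^(rT) = (98.17 − 3.4262)·e^0.033750 = 94.7438 × 1.034326 = 97.9960
Market ¥95.85 < fair 97.9960: forward underpriced → reverse cash-and-carry (short the stock, invest proceeds at r, pay the dividends, go long the forward).
Profit at T = |F_mkt − F*| = |95.85 − 97.9960| = ¥2.15 per share

¥2.15 per share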